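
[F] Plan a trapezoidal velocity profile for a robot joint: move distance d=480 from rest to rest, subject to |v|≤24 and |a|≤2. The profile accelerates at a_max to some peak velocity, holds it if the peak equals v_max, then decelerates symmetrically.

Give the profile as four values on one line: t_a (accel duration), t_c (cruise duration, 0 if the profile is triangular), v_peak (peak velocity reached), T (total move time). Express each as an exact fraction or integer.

t_a=12 t_c=8 v_peak=24 T=32

v_max²/a_max = 24²/2 = 288
480 ≥ 288 → trapezoidal
t_a = 24/2 = 12; v_peak = 24
d_cruise = 480 − 288 = 192; t_c = 192/24 = 8
T = 2·12 + 8 = 32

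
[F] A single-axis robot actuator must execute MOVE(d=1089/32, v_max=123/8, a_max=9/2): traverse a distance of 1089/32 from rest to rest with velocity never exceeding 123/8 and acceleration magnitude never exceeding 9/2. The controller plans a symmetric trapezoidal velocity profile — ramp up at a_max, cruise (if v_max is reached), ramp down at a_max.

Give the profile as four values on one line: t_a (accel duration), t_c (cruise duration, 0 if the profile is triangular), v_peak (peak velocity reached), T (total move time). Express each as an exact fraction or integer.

v_max²/a_max = (123/8)²/(9/2) = 1681/32
1089/32 < 1681/32 ⇒ no cruise
v_peak = √(1089/32·9/2) = √(9801/64) = 99/8
t_a = (99/8)/(9/2) = 11/4; t_c = 0
T = 2·11/4 = 11/2

t_a=11/4 t_c=0 v_peak=99/8 T=11/2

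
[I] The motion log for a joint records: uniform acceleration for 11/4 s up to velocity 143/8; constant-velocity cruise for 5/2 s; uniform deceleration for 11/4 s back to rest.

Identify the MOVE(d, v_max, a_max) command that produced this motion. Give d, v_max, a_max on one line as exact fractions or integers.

a_max = (143/8)/(11/4) = 13/2
d_a = ½·143/8·11/4 = 1573/64; d_c = 143/8·5/2 = 715/16
d = 2·1573/64 + 715/16 = 3003/32
t_c = 5/2 > 0 so v_max = 143/8

d=3003/32 v_max=143/8 a_max=13/2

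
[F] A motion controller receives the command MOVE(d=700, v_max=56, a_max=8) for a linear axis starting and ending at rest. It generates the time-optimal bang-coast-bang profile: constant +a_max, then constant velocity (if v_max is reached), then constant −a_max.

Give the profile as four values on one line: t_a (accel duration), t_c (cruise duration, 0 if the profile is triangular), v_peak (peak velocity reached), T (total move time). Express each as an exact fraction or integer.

t_a=7 t_c=11/2 v_peak=56 T=39/2

(v_max)²/a_max = 56²/8 = 392
700 ≥ 392 so v_max reached
t_a = 56/8 = 7; v_peak = 56
d_cruise = 700 − 392 = 308; t_c = 308/56 = 11/2
T = 2·7 + 11/2 = 39/2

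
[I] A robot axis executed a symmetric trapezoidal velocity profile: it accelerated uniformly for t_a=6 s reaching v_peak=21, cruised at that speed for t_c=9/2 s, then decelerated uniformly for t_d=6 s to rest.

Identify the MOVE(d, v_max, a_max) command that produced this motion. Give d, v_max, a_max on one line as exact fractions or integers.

a_max = 21/6 = 7/2
d_a = ½·21·6 = 63; d_c = 21·9/2 = 189/2
d = 2·63 + 189/2 = 441/2
t_c = 9/2 > 0 → v_max = v_peak = 21

d=441/2 v_max=21 a_max=7/2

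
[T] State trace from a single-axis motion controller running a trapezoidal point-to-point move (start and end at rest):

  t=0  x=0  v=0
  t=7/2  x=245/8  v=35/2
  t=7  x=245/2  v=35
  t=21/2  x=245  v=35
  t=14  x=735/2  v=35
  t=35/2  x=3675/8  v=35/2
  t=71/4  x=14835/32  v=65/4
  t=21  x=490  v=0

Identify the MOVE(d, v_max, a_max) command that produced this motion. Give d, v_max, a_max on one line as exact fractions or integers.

d=490 v_max=35 a_max=5

final state: t=21, x=490, v=0 → d = 490
a_max = (35/2−0)/(7/2−0) = 5
max v = 35 over t∈[7,14] → v_max = 35
check: 35·(7+7) = 490 ✓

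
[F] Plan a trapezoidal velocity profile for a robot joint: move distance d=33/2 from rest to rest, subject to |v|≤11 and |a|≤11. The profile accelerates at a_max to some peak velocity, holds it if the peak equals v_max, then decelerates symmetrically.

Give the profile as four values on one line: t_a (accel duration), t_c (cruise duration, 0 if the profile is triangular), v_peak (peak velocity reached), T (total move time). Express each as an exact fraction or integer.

t_a=1 t_c=1/2 v_peak=11 T=5/2

(v_max)²/a_max = 11²/11 = 11
33/2 ≥ 11 → trapezoidal
t_a = 11/11 = 1; v_peak = 11
d_cruise = 33/2 − 11 = 11/2; t_c = (11/2)/11 = 1/2
T = 2·1 + 1/2 = 5/2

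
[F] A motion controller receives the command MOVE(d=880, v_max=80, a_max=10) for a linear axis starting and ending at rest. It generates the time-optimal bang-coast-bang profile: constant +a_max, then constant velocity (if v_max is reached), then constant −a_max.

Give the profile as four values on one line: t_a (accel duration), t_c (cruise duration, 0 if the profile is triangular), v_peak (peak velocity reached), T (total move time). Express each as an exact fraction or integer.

v_max²/a_max = 80²/10 = 640
880 ≥ 640 ⇒ cruise phase
t_a = 80/10 = 8; v_peak = 80
d_cruise = 880 − 640 = 240; t_c = 240/80 = 3
T = 2·8 + 3 = 19

t_a=8 t_c=3 v_peak=80 T=19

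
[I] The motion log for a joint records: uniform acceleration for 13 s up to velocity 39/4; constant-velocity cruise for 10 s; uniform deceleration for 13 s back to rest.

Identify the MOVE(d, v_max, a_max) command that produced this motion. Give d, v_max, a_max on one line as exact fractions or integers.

a_max = (39/4)/13 = 3/4
d_a = ½·39/4·13 = 507/8; d_c = 39/4·10 = 195/2
d = 2·507/8 + 195/2 = 897/4
t_c = 10 > 0 → v_max = v_peak = 39/4

d=897/4 v_max=39/4 a_max=3/4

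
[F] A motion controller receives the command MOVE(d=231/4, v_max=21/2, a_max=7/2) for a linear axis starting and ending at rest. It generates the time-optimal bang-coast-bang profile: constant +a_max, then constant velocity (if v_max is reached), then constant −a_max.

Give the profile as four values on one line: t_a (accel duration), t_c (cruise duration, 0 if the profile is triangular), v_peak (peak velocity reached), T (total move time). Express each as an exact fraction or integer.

(v_max)²/a_max = (21/2)²/(7/2) = 63/2
231/4 ≥ 63/2 → trapezoidal
t_a = (21/2)/(7/2) = 3; v_peak = 21/2
d_cruise = 231/4 − 63/2 = 105/4; t_c = (105/4)/(21/2) = 5/2
T = 2·3 + 5/2 = 17/2

t_a=3 t_c=5/2 v_peak=21/2 T=17/2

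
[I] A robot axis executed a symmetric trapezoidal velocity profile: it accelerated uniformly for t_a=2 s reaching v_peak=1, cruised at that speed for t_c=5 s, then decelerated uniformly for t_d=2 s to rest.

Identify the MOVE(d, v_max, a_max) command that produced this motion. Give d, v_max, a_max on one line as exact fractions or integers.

a_max = 1/2
d_a = ½·1·2 = 1; d_c = 1·5 = 5
d = 2·1 + 5 = 7
t_c = 5 > 0 ⇒ limit active, v_max = 1

d=7 v_max=1 a_max=1/2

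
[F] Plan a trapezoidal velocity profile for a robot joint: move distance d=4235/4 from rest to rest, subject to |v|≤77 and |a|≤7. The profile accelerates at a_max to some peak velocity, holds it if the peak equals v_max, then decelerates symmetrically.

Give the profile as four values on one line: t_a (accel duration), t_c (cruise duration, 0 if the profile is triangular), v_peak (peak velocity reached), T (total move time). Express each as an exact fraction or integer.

v_max²/a_max = 77²/7 = 847
4235/4 ≥ 847 → trapezoidal
t_a = 77/7 = 11; v_peak = 77
d_cruise = 4235/4 − 847 = 847/4; t_c = (847/4)/77 = 11/4
T = 2·11 + 11/4 = 99/4

t_a=11 t_c=11/4 v_peak=77 T=99/4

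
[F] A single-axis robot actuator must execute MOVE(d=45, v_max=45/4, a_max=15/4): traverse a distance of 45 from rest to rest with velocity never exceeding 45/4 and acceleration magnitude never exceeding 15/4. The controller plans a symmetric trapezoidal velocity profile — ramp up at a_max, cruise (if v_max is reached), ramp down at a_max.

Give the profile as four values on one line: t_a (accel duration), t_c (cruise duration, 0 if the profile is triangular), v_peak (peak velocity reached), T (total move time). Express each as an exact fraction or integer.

t_a=3 t_c=1 v_peak=45/4 T=7

v_max²/a_max = (45/4)²/(15/4) = 135/4
45 ≥ 135/4 → trapezoidal
t_a = (45/4)/(15/4) = 3; v_peak = 45/4
d_cruise = 45 − 135/4 = 45/4; t_c = (45/4)/(45/4) = 1
T = 2·3 + 1 = 7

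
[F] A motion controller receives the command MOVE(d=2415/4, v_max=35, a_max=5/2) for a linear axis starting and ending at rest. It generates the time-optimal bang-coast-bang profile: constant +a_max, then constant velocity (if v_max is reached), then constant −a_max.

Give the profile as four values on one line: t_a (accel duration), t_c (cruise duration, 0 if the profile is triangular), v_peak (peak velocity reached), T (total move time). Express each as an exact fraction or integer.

t_a=14 t_c=13/4 v_peak=35 T=125/4

vₘ²/aₘ = 35²/(5/2) = 490
2415/4 ≥ 490 so v_max reached
t_a = 35/(5/2) = 14; v_peak = 35
d_cruise = 2415/4 − 490 = 455/4; t_c = (455/4)/35 = 13/4
T = 2·14 + 13/4 = 125/4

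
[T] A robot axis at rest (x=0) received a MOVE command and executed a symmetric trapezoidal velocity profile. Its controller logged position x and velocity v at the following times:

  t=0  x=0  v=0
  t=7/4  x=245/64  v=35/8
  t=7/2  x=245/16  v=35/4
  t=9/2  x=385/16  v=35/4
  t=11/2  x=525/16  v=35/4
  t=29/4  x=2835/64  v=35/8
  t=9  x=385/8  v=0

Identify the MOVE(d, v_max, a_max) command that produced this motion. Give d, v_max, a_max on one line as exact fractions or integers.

d=385/8 v_max=35/4 a_max=5/2

final state: t=9, x=385/8, v=0 → d = 385/8
a_max = (35/8−0)/(7/4−0) = 5/2
max v = 35/4 over t∈[7/2,11/2] → v_max = 35/4
check: 35/4·(7/2+2) = 385/8 ✓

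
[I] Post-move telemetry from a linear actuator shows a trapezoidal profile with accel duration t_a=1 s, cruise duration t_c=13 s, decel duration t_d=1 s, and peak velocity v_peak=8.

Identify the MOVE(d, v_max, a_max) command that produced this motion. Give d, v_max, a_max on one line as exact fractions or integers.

d=112 v_max=8 a_max=8

a_max = 8/1 = 8
d_a = ½·8·1 = 4; d_c = 8·13 = 104
d = 2·4 + 104 = 112
t_c = 13 > 0 ⇒ limit active, v_max = 8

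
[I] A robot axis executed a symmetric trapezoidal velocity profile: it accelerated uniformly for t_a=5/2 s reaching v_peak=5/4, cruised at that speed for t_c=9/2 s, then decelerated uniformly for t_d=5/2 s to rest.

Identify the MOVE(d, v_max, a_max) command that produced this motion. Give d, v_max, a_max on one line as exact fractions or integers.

d=35/4 v_max=5/4 a_max=1/2

a_max = (5/4)/(5/2) = 1/2
d_a = ½·5/4·5/2 = 25/16; d_c = 5/4·9/2 = 45/8
d = 2·25/16 + 45/8 = 35/4
t_c = 9/2 > 0 → v_max = v_peak = 5/4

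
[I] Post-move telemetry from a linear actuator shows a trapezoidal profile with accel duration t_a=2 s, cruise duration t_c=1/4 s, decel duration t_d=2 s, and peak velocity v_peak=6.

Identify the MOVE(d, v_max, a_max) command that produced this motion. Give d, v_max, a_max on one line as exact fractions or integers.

a_max = 6/2 = 3
d_a = ½·6·2 = 6; d_c = 6·1/4 = 3/2
d = 2·6 + 3/2 = 27/2
t_c = 1/4 > 0 so v_max = 6

d=27/2 v_max=6 a_max=3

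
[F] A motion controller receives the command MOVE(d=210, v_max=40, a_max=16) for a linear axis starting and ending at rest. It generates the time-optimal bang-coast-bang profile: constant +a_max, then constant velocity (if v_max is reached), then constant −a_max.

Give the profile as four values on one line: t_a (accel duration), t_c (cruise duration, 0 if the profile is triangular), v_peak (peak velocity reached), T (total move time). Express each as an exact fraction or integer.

v_max²/a_max = 40²/16 = 100
210 ≥ 100 → trapezoidal
t_a = 40/16 = 5/2; v_peak = 40
d_cruise = 210 − 100 = 110; t_c = 110/40 = 11/4
T = 2·5/2 + 11/4 = 31/4

t_a=5/2 t_c=11/4 v_peak=40 T=31/4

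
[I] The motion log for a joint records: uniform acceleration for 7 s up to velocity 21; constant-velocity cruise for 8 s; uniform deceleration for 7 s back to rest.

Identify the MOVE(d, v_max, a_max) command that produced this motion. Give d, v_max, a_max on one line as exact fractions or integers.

a_max = 21/7 = 3
d_a = ½·21·7 = 147/2; d_c = 21·8 = 168
d = 2·147/2 + 168 = 315
t_c = 8 > 0 ⇒ limit active, v_max = 21

d=315 v_max=21 a_max=3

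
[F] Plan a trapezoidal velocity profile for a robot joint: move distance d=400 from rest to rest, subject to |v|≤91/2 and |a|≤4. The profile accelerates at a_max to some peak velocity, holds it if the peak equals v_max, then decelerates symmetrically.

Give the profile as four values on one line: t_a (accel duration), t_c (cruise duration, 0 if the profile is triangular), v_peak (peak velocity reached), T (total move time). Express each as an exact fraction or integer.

(v_max)²/a_max = (91/2)²/4 = 8281/16
400 < 8281/16 → triangular
v_peak = √(400·4) = √1600 = 40
t_a = 40/4 = 10; t_c = 0
T = 2·10 = 20

t_a=10 t_c=0 v_peak=40 T=20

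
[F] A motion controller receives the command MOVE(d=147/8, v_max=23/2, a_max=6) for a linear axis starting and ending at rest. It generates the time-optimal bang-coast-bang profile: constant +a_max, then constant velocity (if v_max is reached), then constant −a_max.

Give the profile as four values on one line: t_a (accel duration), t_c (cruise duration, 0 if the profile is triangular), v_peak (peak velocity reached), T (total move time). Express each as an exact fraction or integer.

t_a=7/4 t_c=0 v_peak=21/2 T=7/2

v_max²/a_max = (23/2)²/6 = 529/24
147/8 < 529/24 so t_c = 0
v_peak = √(147/8·6) = √(441/4) = 21/2
t_a = (21/2)/6 = 7/4; t_c = 0
T = 2·7/4 = 7/2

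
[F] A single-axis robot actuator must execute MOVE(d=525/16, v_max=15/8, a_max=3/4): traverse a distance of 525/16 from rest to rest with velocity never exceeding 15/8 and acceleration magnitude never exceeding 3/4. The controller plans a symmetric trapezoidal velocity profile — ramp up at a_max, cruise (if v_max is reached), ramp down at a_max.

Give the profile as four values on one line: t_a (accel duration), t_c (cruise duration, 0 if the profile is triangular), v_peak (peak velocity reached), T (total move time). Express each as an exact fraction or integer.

t_a=5/2 t_c=15 v_peak=15/8 T=20

v_max²/a_max = (15/8)²/(3/4) = 75/16
525/16 ≥ 75/16 ⇒ cruise phase
t_a = (15/8)/(3/4) = 5/2; v_peak = 15/8
d_cruise = 525/16 − 75/16 = 225/8; t_c = (225/8)/(15/8) = 15
T = 2·5/2 + 15 = 20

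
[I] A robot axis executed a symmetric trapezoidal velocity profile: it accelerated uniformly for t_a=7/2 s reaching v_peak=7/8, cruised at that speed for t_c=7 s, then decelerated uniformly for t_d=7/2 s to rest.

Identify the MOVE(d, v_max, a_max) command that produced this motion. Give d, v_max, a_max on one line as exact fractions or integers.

a_max = (7/8)/(7/2) = 1/4
d_a = ½·7/8·7/2 = 49/32; d_c = 7/8·7 = 49/8
d = 2·49/32 + 49/8 = 147/16
t_c = 7 > 0 → v_max = v_peak = 7/8

d=147/16 v_max=7/8 a_max=1/4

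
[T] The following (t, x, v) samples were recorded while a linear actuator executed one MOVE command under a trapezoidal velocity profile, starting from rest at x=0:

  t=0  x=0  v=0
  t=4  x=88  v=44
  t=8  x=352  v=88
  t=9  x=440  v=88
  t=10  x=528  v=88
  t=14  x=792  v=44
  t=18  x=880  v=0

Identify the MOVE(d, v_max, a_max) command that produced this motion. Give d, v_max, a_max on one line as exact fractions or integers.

final state: t=18, x=880, v=0 → d = 880
a_max = (44−0)/(4−0) = 11
max v = 88 over t∈[8,10] → v_max = 88
check: 88·(8+2) = 880 ✓

d=880 v_max=88 a_max=11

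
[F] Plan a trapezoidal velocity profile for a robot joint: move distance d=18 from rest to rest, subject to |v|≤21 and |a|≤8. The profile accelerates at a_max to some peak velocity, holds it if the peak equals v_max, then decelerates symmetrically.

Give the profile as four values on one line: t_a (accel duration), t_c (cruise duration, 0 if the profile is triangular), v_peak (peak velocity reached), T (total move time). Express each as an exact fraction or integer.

t_a=3/2 t_c=0 v_peak=12 T=3

v_max²/a_max = 21²/8 = 441/8
18 < 441/8 ⇒ no cruise
v_peak = √(18·8) = √144 = 12
t_a = 12/8 = 3/2; t_c = 0
T = 2·3/2 = 3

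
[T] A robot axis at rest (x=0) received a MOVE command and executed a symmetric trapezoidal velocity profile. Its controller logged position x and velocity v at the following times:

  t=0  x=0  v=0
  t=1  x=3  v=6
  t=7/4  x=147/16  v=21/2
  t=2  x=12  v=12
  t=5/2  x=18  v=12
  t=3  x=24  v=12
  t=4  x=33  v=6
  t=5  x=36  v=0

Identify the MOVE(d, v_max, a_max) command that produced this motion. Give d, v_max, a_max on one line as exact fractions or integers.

d=36 v_max=12 a_max=6

final state: t=5, x=36, v=0 → d = 36
a_max = (6−0)/(1−0) = 6
max v = 12 over t∈[2,3] → v_max = 12
check: 12·(2+1) = 36 ✓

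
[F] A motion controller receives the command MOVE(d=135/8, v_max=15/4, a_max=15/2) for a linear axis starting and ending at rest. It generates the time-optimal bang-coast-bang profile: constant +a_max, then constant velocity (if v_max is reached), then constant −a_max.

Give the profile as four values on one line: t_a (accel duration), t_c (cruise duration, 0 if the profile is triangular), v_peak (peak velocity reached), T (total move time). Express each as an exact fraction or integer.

vₘ²/aₘ = (15/4)²/(15/2) = 15/8
135/8 ≥ 15/8 so v_max reached
t_a = (15/4)/(15/2) = 1/2; v_peak = 15/4
d_cruise = 135/8 − 15/8 = 15; t_c = 15/(15/4) = 4
T = 2·1/2 + 4 = 5

t_a=1/2 t_c=4 v_peak=15/4 T=5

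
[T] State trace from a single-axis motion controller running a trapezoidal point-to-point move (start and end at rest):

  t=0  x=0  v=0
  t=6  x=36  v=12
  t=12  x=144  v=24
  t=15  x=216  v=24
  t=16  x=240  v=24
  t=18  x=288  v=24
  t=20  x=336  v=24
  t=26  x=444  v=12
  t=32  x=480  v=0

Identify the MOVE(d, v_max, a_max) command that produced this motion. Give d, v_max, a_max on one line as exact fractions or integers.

final state: t=32, x=480, v=0 → d = 480
a_max = (12−0)/(6−0) = 2
max v = 24 over t∈[12,20] → v_max = 24
check: 24·(12+8) = 480 ✓

d=480 v_max=24 a_max=2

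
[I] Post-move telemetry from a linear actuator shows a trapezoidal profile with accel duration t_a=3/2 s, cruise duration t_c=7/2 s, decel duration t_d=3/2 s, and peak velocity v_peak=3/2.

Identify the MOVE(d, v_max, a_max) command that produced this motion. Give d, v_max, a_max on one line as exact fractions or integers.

a_max = (3/2)/(3/2) = 1
d_a = ½·3/2·3/2 = 9/8; d_c = 3/2·7/2 = 21/4
d = 2·9/8 + 21/4 = 15/2
t_c = 7/2 > 0 ⇒ limit active, v_max = 3/2

d=15/2 v_max=3/2 a_max=1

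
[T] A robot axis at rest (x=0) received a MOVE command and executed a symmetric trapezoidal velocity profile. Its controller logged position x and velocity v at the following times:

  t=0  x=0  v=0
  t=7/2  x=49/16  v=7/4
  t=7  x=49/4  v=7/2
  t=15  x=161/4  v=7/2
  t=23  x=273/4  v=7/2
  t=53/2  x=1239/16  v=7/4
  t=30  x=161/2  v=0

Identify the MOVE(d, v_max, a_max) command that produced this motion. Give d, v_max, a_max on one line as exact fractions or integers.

d=161/2 v_max=7/2 a_max=1/2

final state: t=30, x=161/2, v=0 → d = 161/2
a_max = (7/4−0)/(7/2−0) = 1/2
max v = 7/2 over t∈[7,23] → v_max = 7/2
check: 7/2·(7+16) = 161/2 ✓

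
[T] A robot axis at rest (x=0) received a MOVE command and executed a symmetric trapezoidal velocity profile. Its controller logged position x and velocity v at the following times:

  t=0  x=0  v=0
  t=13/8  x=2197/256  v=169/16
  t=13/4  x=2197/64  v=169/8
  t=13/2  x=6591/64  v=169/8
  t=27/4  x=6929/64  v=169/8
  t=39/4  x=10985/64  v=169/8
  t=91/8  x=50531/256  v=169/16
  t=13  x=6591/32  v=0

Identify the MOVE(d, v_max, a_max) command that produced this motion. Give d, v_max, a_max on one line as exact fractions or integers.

final state: t=13, x=6591/32, v=0 → d = 6591/32
a_max = (169/16−0)/(13/8−0) = 13/2
max v = 169/8 over t∈[13/4,39/4] → v_max = 169/8
check: 169/8·(13/4+13/2) = 6591/32 ✓

d=6591/32 v_max=169/8 a_max=13/2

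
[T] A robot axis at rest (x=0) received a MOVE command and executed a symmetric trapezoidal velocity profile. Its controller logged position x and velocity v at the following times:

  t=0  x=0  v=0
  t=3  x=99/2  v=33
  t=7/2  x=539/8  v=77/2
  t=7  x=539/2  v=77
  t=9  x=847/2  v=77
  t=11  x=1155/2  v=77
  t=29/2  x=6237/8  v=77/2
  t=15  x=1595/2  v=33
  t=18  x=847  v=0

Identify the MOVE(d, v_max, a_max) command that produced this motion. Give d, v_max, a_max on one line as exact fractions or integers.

final state: t=18, x=847, v=0 → d = 847
a_max = (33−0)/(3−0) = 11
max v = 77 over t∈[7,11] → v_max = 77
check: 77·(7+4) = 847 ✓

d=847 v_max=77 a_max=11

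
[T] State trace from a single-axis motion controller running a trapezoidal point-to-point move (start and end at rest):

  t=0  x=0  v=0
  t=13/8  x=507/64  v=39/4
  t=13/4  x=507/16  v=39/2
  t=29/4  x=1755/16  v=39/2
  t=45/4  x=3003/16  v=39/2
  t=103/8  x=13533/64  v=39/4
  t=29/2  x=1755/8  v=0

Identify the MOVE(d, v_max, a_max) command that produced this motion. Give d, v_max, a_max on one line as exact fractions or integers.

d=1755/8 v_max=39/2 a_max=6

final state: t=29/2, x=1755/8, v=0 → d = 1755/8
a_max = (39/4−0)/(13/8−0) = 6
max v = 39/2 over t∈[13/4,45/4] → v_max = 39/2
check: 39/2·(13/4+8) = 1755/8 ✓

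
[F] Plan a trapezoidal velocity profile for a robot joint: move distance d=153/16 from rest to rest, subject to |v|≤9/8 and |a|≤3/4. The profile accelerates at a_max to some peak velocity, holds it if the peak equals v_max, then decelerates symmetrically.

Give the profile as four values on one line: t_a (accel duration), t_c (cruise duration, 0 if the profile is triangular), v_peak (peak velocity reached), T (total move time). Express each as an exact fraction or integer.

t_a=3/2 t_c=7 v_peak=9/8 T=10

vₘ²/aₘ = (9/8)²/(3/4) = 27/16
153/16 ≥ 27/16 so v_max reached
t_a = (9/8)/(3/4) = 3/2; v_peak = 9/8
d_cruise = 153/16 − 27/16 = 63/8; t_c = (63/8)/(9/8) = 7
T = 2·3/2 + 7 = 10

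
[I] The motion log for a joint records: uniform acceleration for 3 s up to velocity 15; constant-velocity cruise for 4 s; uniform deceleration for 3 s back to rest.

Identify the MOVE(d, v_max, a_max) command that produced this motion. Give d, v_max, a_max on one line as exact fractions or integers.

a_max = 15/3 = 5
d_a = ½·15·3 = 45/2; d_c = 15·4 = 60
d = 2·45/2 + 60 = 105
t_c = 4 > 0 ⇒ limit active, v_max = 15

d=105 v_max=15 a_max=5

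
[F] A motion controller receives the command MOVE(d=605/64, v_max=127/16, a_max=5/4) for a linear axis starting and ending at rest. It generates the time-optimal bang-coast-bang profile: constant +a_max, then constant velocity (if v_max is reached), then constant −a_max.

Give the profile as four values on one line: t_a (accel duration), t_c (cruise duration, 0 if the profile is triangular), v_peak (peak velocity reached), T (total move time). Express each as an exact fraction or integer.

t_a=11/4 t_c=0 v_peak=55/16 T=11/2

v_max²/a_max = (127/16)²/(5/4) = 16129/320
605/64 < 16129/320 ⇒ no cruise
v_peak = √(605/64·5/4) = √(3025/256) = 55/16
t_a = (55/16)/(5/4) = 11/4; t_c = 0
T = 2·11/4 = 11/2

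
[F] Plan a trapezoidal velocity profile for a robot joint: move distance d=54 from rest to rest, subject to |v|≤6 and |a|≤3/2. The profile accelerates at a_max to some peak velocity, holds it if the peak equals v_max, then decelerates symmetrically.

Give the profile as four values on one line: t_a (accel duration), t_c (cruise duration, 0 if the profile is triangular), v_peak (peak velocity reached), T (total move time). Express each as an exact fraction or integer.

v_max²/a_max = 6²/(3/2) = 24
54 ≥ 24 → trapezoidal
t_a = 6/(3/2) = 4; v_peak = 6
d_cruise = 54 − 24 = 30; t_c = 30/6 = 5
T = 2·4 + 5 = 13

t_a=4 t_c=5 v_peak=6 T=13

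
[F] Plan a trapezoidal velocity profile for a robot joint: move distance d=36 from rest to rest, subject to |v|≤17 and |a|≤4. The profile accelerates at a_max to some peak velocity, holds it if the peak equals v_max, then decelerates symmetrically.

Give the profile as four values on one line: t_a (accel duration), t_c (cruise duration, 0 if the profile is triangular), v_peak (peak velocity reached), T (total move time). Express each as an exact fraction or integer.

t_a=3 t_c=0 v_peak=12 T=6

(v_max)²/a_max = 17²/4 = 289/4
36 < 289/4 so t_c = 0
v_peak = √(36·4) = √144 = 12
t_a = 12/4 = 3; t_c = 0
T = 2·3 = 6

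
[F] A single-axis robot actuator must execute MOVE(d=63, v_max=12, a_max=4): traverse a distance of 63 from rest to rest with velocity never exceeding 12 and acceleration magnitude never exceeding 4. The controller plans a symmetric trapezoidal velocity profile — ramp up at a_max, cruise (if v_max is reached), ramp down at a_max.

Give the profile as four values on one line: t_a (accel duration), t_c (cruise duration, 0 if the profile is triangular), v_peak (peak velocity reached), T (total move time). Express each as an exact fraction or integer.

(v_max)²/a_max = 12²/4 = 36
63 ≥ 36 so v_max reached
t_a = 12/4 = 3; v_peak = 12
d_cruise = 63 − 36 = 27; t_c = 27/12 = 9/4
T = 2·3 + 9/4 = 33/4

t_a=3 t_c=9/4 v_peak=12 T=33/4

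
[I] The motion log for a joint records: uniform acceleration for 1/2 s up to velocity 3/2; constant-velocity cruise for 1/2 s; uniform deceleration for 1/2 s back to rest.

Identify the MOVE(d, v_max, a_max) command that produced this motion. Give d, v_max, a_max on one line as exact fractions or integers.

a_max = (3/2)/(1/2) = 3
d_a = ½·3/2·1/2 = 3/8; d_c = 3/2·1/2 = 3/4
d = 2·3/8 + 3/4 = 3/2
t_c = 1/2 > 0 → v_max = v_peak = 3/2

d=3/2 v_max=3/2 a_max=3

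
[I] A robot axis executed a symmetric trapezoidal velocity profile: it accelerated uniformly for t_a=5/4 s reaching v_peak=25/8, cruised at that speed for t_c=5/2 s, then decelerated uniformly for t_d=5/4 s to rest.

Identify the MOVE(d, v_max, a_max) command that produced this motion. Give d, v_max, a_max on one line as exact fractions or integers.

a_max = (25/8)/(5/4) = 5/2
d_a = ½·25/8·5/4 = 125/64; d_c = 25/8·5/2 = 125/16
d = 2·125/64 + 125/16 = 375/32
t_c = 5/2 > 0 → v_max = v_peak = 25/8

d=375/32 v_max=25/8 a_max=5/2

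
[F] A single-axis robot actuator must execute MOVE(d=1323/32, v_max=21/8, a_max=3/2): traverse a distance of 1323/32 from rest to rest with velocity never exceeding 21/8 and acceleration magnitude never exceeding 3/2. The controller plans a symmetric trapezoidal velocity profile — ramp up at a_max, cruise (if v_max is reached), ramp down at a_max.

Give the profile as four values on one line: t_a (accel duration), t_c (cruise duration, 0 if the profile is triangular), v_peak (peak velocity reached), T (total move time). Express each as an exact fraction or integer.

t_a=7/4 t_c=14 v_peak=21/8 T=35/2

(v_max)²/a_max = (21/8)²/(3/2) = 147/32
1323/32 ≥ 147/32 so v_max reached
t_a = (21/8)/(3/2) = 7/4; v_peak = 21/8
d_cruise = 1323/32 − 147/32 = 147/4; t_c = (147/4)/(21/8) = 14
T = 2·7/4 + 14 = 35/2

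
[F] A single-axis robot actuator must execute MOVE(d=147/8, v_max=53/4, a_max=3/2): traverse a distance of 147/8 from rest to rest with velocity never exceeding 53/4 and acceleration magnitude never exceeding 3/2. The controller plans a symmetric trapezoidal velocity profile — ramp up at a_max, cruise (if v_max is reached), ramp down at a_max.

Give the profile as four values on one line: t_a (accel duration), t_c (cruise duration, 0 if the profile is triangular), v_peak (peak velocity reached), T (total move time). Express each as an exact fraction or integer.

t_a=7/2 t_c=0 v_peak=21/4 T=7

v_max²/a_max = (53/4)²/(3/2) = 2809/24
147/8 < 2809/24 → triangular
v_peak = √(147/8·3/2) = √(441/16) = 21/4
t_a = (21/4)/(3/2) = 7/2; t_c = 0
T = 2·7/2 = 7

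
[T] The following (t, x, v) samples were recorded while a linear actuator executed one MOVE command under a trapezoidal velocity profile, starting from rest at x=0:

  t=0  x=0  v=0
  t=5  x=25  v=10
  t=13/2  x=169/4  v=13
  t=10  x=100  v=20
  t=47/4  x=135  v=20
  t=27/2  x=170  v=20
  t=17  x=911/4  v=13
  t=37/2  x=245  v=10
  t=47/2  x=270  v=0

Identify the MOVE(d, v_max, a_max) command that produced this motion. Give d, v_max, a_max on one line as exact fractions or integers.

d=270 v_max=20 a_max=2

final state: t=47/2, x=270, v=0 → d = 270
a_max = (10−0)/(5−0) = 2
max v = 20 over t∈[10,27/2] → v_max = 20
check: 20·(10+7/2) = 270 ✓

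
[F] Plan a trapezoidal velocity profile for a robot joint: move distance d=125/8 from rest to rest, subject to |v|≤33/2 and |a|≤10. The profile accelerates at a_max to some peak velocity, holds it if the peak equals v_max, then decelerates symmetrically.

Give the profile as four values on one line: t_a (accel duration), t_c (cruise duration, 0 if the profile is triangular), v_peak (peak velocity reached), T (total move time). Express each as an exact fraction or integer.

v_max²/a_max = (33/2)²/10 = 1089/40
125/8 < 1089/40 ⇒ no cruise
v_peak = √(125/8·10) = √(625/4) = 25/2
t_a = (25/2)/10 = 5/4; t_c = 0
T = 2·5/4 = 5/2

t_a=5/4 t_c=0 v_peak=25/2 T=5/2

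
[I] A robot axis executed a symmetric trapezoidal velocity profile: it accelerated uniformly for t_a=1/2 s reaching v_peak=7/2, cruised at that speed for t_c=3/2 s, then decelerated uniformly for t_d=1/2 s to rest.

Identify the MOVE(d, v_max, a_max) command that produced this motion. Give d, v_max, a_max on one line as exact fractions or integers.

a_max = (7/2)/(1/2) = 7
d_a = ½·7/2·1/2 = 7/8; d_c = 7/2·3/2 = 21/4
d = 2·7/8 + 21/4 = 7
t_c = 3/2 > 0 so v_max = 7/2

d=7 v_max=7/2 a_max=7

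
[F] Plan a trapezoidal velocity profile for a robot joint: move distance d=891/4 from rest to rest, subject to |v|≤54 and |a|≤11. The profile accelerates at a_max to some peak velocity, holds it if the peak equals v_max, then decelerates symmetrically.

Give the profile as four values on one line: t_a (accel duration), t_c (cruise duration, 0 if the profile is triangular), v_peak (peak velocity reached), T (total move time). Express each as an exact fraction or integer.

t_a=9/2 t_c=0 v_peak=99/2 T=9

v_max²/a_max = 54²/11 = 2916/11
891/4 < 2916/11 ⇒ no cruise
v_peak = √(891/4·11) = √(9801/4) = 99/2
t_a = (99/2)/11 = 9/2; t_c = 0
T = 2·9/2 = 9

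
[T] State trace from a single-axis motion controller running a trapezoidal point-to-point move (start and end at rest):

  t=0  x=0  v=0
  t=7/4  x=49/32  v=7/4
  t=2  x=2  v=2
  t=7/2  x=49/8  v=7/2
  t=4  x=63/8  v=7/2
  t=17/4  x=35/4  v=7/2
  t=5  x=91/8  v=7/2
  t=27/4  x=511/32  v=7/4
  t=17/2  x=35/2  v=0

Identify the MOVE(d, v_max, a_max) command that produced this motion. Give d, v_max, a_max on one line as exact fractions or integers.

final state: t=17/2, x=35/2, v=0 → d = 35/2
a_max = (7/4−0)/(7/4−0) = 1
max v = 7/2 over t∈[7/2,5] → v_max = 7/2
check: 7/2·(7/2+3/2) = 35/2 ✓

d=35/2 v_max=7/2 a_max=1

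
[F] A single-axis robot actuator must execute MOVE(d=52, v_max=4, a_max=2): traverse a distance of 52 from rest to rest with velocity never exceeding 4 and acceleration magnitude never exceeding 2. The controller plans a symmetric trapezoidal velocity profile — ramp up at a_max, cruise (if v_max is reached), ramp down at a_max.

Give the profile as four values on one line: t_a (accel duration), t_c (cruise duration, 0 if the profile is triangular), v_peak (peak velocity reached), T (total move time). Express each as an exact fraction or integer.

v_max²/a_max = 4²/2 = 8
52 ≥ 8 so v_max reached
t_a = 4/2 = 2; v_peak = 4
d_cruise = 52 − 8 = 44; t_c = 44/4 = 11
T = 2·2 + 11 = 15

t_a=2 t_c=11 v_peak=4 T=15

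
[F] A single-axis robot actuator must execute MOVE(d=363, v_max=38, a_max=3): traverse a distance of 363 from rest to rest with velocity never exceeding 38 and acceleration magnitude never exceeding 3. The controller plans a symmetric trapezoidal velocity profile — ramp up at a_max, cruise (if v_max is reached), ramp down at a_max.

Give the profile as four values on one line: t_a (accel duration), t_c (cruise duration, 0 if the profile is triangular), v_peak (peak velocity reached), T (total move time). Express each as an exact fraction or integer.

(v_max)²/a_max = 38²/3 = 1444/3
363 < 1444/3 so t_c = 0
v_peak = √(363·3) = √1089 = 33
t_a = 33/3 = 11; t_c = 0
T = 2·11 = 22

t_a=11 t_c=0 v_peak=33 T=22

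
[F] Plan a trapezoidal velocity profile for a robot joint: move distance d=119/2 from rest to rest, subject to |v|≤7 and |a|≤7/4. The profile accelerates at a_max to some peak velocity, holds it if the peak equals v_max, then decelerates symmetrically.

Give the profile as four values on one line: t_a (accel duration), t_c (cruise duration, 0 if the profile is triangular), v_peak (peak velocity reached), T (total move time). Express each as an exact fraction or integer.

t_a=4 t_c=9/2 v_peak=7 T=25/2

(v_max)²/a_max = 7²/(7/4) = 28
119/2 ≥ 28 → trapezoidal
t_a = 7/(7/4) = 4; v_peak = 7
d_cruise = 119/2 − 28 = 63/2; t_c = (63/2)/7 = 9/2
T = 2·4 + 9/2 = 25/2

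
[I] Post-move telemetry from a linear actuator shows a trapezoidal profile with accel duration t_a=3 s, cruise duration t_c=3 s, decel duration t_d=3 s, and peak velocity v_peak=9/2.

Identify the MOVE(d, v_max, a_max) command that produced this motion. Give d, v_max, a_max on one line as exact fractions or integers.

a_max = (9/2)/3 = 3/2
d_a = ½·9/2·3 = 27/4; d_c = 9/2·3 = 27/2
d = 2·27/4 + 27/2 = 27
t_c = 3 > 0 → v_max = v_peak = 9/2

d=27 v_max=9/2 a_max=3/2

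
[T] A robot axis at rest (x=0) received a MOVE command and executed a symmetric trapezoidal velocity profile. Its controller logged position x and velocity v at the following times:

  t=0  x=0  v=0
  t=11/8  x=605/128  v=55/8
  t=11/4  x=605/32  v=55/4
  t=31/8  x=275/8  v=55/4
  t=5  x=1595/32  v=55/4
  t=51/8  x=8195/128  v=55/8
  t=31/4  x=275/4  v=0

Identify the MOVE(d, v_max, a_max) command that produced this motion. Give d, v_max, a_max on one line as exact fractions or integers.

final state: t=31/4, x=275/4, v=0 → d = 275/4
a_max = (55/8−0)/(11/8−0) = 5
max v = 55/4 over t∈[11/4,5] → v_max = 55/4
check: 55/4·(11/4+9/4) = 275/4 ✓

d=275/4 v_max=55/4 a_max=5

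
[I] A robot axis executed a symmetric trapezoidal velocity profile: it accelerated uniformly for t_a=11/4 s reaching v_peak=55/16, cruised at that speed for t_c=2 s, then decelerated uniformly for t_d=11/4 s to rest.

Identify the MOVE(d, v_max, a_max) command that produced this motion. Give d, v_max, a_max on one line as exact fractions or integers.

a_max = (55/16)/(11/4) = 5/4
d_a = ½·55/16·11/4 = 605/128; d_c = 55/16·2 = 55/8
d = 2·605/128 + 55/8 = 1045/64
t_c = 2 > 0 ⇒ limit active, v_max = 55/16

d=1045/64 v_max=55/16 a_max=5/4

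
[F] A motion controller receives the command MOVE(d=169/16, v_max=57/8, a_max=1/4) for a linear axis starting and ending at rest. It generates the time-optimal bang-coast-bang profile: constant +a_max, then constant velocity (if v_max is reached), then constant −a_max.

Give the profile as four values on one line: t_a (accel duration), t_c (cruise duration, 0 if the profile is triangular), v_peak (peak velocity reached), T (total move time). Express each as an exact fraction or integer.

t_a=13/2 t_c=0 v_peak=13/8 T=13

(v_max)²/a_max = (57/8)²/(1/4) = 3249/16
169/16 < 3249/16 → triangular
v_peak = √(169/16·1/4) = √(169/64) = 13/8
t_a = (13/8)/(1/4) = 13/2; t_c = 0
T = 2·13/2 = 13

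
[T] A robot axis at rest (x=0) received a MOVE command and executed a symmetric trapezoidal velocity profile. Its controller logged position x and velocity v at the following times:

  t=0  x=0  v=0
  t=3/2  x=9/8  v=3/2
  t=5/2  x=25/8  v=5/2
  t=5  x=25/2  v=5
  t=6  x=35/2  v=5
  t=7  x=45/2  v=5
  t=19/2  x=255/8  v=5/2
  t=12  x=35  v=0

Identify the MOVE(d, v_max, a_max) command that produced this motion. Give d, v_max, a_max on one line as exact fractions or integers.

final state: t=12, x=35, v=0 → d = 35
a_max = (3/2−0)/(3/2−0) = 1
max v = 5 over t∈[5,7] → v_max = 5
check: 5·(5+2) = 35 ✓

d=35 v_max=5 a_max=1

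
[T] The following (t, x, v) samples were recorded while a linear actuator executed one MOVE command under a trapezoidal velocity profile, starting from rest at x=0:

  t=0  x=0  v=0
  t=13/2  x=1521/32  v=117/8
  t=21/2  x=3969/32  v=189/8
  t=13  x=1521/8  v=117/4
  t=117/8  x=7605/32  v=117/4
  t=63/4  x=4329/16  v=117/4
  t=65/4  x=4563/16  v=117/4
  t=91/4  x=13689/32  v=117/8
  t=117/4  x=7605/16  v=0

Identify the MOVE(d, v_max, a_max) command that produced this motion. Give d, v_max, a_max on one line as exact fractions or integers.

d=7605/16 v_max=117/4 a_max=9/4

final state: t=117/4, x=7605/16, v=0 → d = 7605/16
a_max = (117/8−0)/(13/2−0) = 9/4
max v = 117/4 over t∈[13,65/4] → v_max = 117/4
check: 117/4·(13+13/4) = 7605/16 ✓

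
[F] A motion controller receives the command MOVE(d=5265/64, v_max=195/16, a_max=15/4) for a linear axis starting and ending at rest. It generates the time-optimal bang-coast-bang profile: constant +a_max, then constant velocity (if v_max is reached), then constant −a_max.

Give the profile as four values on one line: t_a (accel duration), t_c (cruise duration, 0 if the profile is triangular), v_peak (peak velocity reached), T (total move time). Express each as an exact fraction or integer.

t_a=13/4 t_c=7/2 v_peak=195/16 T=10

v_max²/a_max = (195/16)²/(15/4) = 2535/64
5265/64 ≥ 2535/64 → trapezoidal
t_a = (195/16)/(15/4) = 13/4; v_peak = 195/16
d_cruise = 5265/64 − 2535/64 = 1365/32; t_c = (1365/32)/(195/16) = 7/2
T = 2·13/4 + 7/2 = 10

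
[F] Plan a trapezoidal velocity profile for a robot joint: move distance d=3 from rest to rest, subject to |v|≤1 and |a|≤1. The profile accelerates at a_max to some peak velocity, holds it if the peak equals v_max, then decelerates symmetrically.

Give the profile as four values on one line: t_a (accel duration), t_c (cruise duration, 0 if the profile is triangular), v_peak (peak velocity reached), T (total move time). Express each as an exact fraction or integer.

v_max²/a_max = 1²/1 = 1
3 ≥ 1 so v_max reached
t_a = 1/1 = 1; v_peak = 1
d_cruise = 3 − 1 = 2; t_c = 2/1 = 2
T = 2·1 + 2 = 4

t_a=1 t_c=2 v_peak=1 T=4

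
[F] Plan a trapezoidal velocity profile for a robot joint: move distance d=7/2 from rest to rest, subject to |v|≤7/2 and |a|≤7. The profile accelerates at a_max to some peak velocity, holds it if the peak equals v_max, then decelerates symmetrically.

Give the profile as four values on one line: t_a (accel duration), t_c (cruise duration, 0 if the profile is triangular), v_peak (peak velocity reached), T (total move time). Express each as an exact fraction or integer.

vₘ²/aₘ = (7/2)²/7 = 7/4
7/2 ≥ 7/4 ⇒ cruise phase
t_a = (7/2)/7 = 1/2; v_peak = 7/2
d_cruise = 7/2 − 7/4 = 7/4; t_c = (7/4)/(7/2) = 1/2
T = 2·1/2 + 1/2 = 3/2

t_a=1/2 t_c=1/2 v_peak=7/2 T=3/2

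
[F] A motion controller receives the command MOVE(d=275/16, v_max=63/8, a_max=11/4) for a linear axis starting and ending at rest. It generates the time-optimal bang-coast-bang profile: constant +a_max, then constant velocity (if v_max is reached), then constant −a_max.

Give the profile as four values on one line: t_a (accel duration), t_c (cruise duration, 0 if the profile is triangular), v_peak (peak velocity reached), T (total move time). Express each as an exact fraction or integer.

t_a=5/2 t_c=0 v_peak=55/8 T=5

vₘ²/aₘ = (63/8)²/(11/4) = 3969/176
275/16 < 3969/176 → triangular
v_peak = √(275/16·11/4) = √(3025/64) = 55/8
t_a = (55/8)/(11/4) = 5/2; t_c = 0
T = 2·5/2 = 5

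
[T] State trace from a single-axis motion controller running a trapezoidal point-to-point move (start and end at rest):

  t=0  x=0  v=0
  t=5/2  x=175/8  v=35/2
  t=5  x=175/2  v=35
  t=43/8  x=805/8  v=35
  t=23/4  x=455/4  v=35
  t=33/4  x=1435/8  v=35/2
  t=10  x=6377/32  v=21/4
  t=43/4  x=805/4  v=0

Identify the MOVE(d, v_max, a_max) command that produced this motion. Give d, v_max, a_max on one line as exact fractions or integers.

d=805/4 v_max=35 a_max=7

final state: t=43/4, x=805/4, v=0 → d = 805/4
a_max = (35/2−0)/(5/2−0) = 7
max v = 35 over t∈[5,23/4] → v_max = 35
check: 35·(5+3/4) = 805/4 ✓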